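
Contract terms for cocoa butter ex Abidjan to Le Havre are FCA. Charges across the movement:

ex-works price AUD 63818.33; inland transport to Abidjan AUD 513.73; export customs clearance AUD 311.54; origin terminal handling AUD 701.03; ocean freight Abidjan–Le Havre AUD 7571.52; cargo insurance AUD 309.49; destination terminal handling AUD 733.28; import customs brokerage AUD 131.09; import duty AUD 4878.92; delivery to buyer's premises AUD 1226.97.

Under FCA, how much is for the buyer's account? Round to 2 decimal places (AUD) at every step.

Buyer's account: AUD 15552.30

FCA: the seller delivers export-cleared goods to the carrier; the buyer bears costs from that point.
Seller's account: goods 63818.33 + inland to port 513.73 + export clearance 311.54 = 64643.60
Buyer's account: origin terminal 701.03 + freight 7571.52 + insurance 309.49 + destination terminal 733.28 + brokerage 131.09 + duty 4878.92 + delivery 1226.97 = 15552.30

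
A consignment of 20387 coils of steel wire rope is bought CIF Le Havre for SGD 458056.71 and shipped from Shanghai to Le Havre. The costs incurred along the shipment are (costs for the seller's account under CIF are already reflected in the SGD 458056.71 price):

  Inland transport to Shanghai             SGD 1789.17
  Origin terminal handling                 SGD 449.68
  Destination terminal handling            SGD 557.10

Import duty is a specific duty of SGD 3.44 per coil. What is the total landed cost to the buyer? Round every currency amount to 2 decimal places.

CIF: the seller pays costs through ocean freight and marine insurance to the destination port.
Already in the invoice (seller's account under CIF): inland to port, origin terminal — exclude.
The CIF price already equals the CIF value: 458056.71
Import duty = 20387 × 3.44 = 70131.28
Buyer bears: destination terminal 557.10 + duty 70131.28 = 70688.38
Landed cost = invoice 458056.71 + 70688.38 = 528745.09

Total landed cost: SGD 528745.09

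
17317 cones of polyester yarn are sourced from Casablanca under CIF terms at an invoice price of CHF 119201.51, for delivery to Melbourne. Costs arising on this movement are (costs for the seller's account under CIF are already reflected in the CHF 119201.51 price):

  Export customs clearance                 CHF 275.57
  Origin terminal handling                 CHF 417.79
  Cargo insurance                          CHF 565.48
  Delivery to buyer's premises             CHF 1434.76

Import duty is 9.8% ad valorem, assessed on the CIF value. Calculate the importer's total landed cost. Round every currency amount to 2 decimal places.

CIF: the seller pays costs through ocean freight and marine insurance to the destination port.
Already in the invoice (seller's account under CIF): export clearance, origin terminal, insurance — exclude.
The CIF price already equals the CIF value: 119201.51
Import duty = 119201.51 × 9.8% = 11681.75
Buyer bears: delivery 1434.76 + duty 11681.75 = 13116.51
Landed cost = invoice 119201.51 + 13116.51 = 132318.02

Total landed cost: CHF 132318.02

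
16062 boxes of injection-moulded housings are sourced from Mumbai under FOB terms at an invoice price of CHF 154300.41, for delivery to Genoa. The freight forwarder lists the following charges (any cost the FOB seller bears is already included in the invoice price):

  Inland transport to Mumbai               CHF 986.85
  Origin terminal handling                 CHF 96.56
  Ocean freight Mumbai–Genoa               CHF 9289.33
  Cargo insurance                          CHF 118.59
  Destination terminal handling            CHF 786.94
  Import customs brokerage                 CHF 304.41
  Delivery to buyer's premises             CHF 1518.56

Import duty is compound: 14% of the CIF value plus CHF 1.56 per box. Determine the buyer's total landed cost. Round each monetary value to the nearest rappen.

Total landed cost: CHF 214294.13

FOB: the seller bears costs until goods are on board at the origin port; the buyer bears freight, insurance and all costs thereafter.
Already in the invoice (seller's account under FOB): inland to port, origin terminal — exclude.
CIF value = FOB price + freight + insurance = 154300.41 + 9289.33 + 118.59 = 163708.33
Ad valorem component: 163708.33 × 14% = 22919.17
Specific component: 16062 × 1.56 = 25056.72
Import duty = 22919.17 + 25056.72 = 47975.89
Buyer bears: freight 9289.33 + insurance 118.59 + destination terminal 786.94 + brokerage 304.41 + delivery 1518.56 + duty 47975.89 = 59993.72
Landed cost = invoice 154300.41 + 59993.72 = 214294.13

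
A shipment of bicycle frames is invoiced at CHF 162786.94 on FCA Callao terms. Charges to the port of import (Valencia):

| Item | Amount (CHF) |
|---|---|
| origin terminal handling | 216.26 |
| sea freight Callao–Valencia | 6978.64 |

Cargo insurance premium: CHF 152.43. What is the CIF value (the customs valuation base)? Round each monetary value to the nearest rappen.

CIF value: CHF 170134.27

CIF = FCA price + pre-shipment costs + freight + insurance
CIF = 162786.94 + 216.26 + 6978.64 + 152.43 = 170134.27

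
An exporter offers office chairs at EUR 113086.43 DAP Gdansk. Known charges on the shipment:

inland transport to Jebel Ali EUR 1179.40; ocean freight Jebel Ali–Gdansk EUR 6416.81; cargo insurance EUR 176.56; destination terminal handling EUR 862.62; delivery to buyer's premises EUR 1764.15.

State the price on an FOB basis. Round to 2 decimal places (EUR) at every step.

Not relevant to the conversion: inland to port — on the seller under both DAP and FOB; already in the DAP price and stays in the FOB price.
From DAP to FOB, the seller no longer bears: freight, insurance, destination terminal, delivery.
FOB price = 113086.43 − 6416.81 − 176.56 − 862.62 − 1764.15 = 103866.29

FOB price: EUR 103866.29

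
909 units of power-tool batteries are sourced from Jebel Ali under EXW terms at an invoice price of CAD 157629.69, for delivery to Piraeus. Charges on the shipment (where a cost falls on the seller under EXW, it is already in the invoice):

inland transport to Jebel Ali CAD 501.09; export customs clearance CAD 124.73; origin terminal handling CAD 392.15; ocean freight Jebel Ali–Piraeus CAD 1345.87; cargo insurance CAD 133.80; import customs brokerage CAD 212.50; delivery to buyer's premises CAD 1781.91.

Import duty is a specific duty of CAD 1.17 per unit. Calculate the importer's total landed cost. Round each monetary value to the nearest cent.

EXW: the seller makes goods available at their premises; the buyer bears all onward costs.
CIF value = EXW price + inland to port + export clearance + origin terminal + freight + insurance = 157629.69 + 501.09 + 124.73 + 392.15 + 1345.87 + 133.80 = 160127.33
Import duty = 909 × 1.17 = 1063.53
Buyer bears: inland to port 501.09 + export clearance 124.73 + origin terminal 392.15 + freight 1345.87 + insurance 133.80 + brokerage 212.50 + delivery 1781.91 + duty 1063.53 = 5555.58
Landed cost = invoice 157629.69 + 5555.58 = 163185.27

Total landed cost: CAD 163185.27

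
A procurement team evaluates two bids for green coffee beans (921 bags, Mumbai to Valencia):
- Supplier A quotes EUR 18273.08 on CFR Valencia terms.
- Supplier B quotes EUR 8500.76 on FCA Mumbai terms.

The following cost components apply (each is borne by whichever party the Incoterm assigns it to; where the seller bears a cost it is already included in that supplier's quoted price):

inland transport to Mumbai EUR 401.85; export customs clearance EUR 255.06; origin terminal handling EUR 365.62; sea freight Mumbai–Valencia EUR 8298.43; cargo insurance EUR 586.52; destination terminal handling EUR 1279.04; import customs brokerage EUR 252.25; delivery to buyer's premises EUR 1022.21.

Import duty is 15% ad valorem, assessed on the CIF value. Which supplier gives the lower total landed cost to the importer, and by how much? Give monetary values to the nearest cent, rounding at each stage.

Supplier B is cheaper by EUR 1274.51

Supplier A (CFR):
CIF value = CFR price + insurance = 18273.08 + 586.52 = 18859.60
Import duty = 18859.60 × 15% = 2828.94
Buyer bears (A): 586.52 + 1279.04 + 252.25 + 1022.21 = 3140.02
Landed cost (A) = invoice 18273.08 + 3140.02 + duty 2828.94 = 24242.04
Supplier B (FCA):
CIF value = FCA price + origin terminal + freight + insurance = 8500.76 + 365.62 + 8298.43 + 586.52 = 17751.33
Import duty = 17751.33 × 15% = 2662.70
Buyer bears (B): 365.62 + 8298.43 + 586.52 + 1279.04 + 252.25 + 1022.21 = 11804.07
Landed cost (B) = invoice 8500.76 + 11804.07 + duty 2662.70 = 22967.53
Difference = |24242.04 − 22967.53| = 1274.51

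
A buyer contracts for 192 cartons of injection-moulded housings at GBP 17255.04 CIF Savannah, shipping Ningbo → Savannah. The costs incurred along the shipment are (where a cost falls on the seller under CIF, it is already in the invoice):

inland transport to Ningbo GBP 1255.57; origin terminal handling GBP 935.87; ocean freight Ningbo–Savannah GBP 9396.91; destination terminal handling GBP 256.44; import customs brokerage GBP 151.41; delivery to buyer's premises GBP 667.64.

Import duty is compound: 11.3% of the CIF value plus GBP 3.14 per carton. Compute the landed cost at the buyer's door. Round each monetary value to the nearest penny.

CIF: the seller pays costs through ocean freight and marine insurance to the destination port.
Already in the invoice (seller's account under CIF): inland to port, origin terminal, freight — exclude.
The CIF price already equals the CIF value: 17255.04
Ad valorem component: 17255.04 × 11.3% = 1949.82
Specific component: 192 × 3.14 = 602.88
Import duty = 1949.82 + 602.88 = 2552.70
Buyer bears: destination terminal 256.44 + brokerage 151.41 + delivery 667.64 + duty 2552.70 = 3628.19
Landed cost = invoice 17255.04 + 3628.19 = 20883.23

Total landed cost: GBP 20883.23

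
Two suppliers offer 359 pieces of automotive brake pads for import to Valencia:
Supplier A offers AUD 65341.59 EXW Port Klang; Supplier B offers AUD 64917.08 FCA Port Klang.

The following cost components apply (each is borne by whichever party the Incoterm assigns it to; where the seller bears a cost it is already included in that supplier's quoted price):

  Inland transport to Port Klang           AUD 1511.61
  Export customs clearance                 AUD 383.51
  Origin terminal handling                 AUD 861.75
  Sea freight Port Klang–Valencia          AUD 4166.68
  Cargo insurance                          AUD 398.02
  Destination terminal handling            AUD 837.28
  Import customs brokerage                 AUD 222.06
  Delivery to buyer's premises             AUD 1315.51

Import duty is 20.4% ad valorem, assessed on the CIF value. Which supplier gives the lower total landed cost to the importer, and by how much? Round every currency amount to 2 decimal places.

Supplier A (EXW):
CIF value = EXW price + inland to port + export clearance + origin terminal + freight + insurance = 65341.59 + 1511.61 + 383.51 + 861.75 + 4166.68 + 398.02 = 72663.16
Import duty = 72663.16 × 20.4% = 14823.28
Buyer bears (A): 1511.61 + 383.51 + 861.75 + 4166.68 + 398.02 + 837.28 + 222.06 + 1315.51 = 9696.42
Landed cost (A) = invoice 65341.59 + 9696.42 + duty 14823.28 = 89861.29
Supplier B (FCA):
CIF value = FCA price + origin terminal + freight + insurance = 64917.08 + 861.75 + 4166.68 + 398.02 = 70343.53
Import duty = 70343.53 × 20.4% = 14350.08
Buyer bears (B): 861.75 + 4166.68 + 398.02 + 837.28 + 222.06 + 1315.51 = 7801.30
Landed cost (B) = invoice 64917.08 + 7801.30 + duty 14350.08 = 87068.46
Difference = |89861.29 − 87068.46| = 2792.83

Supplier B is cheaper by AUD 2792.83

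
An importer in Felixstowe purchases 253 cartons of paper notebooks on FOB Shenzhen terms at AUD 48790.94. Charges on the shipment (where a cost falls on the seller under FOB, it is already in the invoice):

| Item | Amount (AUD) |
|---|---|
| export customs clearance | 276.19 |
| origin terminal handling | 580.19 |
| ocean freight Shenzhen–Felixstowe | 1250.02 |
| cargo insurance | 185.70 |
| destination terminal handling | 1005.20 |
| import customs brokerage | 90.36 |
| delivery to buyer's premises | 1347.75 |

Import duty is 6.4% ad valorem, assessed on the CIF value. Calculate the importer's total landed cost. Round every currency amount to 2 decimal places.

FOB: the seller bears costs until goods are on board at the origin port; the buyer bears freight, insurance and all costs thereafter.
Already in the invoice (seller's account under FOB): export clearance, origin terminal — exclude.
CIF value = FOB price + freight + insurance = 48790.94 + 1250.02 + 185.70 = 50226.66
Import duty = 50226.66 × 6.4% = 3214.51
Buyer bears: freight 1250.02 + insurance 185.70 + destination terminal 1005.20 + brokerage 90.36 + delivery 1347.75 + duty 3214.51 = 7093.54
Landed cost = invoice 48790.94 + 7093.54 = 55884.48

Total landed cost: AUD 55884.48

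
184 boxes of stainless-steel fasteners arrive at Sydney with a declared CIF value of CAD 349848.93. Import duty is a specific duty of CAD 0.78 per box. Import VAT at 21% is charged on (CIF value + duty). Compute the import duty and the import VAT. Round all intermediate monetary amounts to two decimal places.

Import duty: CAD 143.52; import VAT: CAD 73498.41

Import duty = 184 × 0.78 = 143.52
VAT base = CIF + duty = 349848.93 + 143.52 = 349992.45
Import VAT = 349992.45 × 21% = 73498.41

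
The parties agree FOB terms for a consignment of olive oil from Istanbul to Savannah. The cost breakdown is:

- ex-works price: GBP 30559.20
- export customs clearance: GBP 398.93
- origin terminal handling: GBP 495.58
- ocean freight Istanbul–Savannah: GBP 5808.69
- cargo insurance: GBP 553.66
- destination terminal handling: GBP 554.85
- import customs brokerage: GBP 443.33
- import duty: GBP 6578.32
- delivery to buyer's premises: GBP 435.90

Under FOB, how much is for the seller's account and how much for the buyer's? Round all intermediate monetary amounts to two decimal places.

Seller: GBP 31453.71; buyer: GBP 14374.75

FOB: the seller bears costs until goods are on board at the origin port; the buyer bears freight, insurance and all costs thereafter.
Seller's account: goods 30559.20 + export clearance 398.93 + origin terminal 495.58 = 31453.71
Buyer's account: freight 5808.69 + insurance 553.66 + destination terminal 554.85 + brokerage 443.33 + duty 6578.32 + delivery 435.90 = 14374.75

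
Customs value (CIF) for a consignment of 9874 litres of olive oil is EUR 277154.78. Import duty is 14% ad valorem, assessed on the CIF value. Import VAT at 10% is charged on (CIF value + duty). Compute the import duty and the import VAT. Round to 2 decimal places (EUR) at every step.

Import duty = 277154.78 × 14% = 38801.67
VAT base = CIF + duty = 277154.78 + 38801.67 = 315956.45
Import VAT = 315956.45 × 10% = 31595.65

Import duty: EUR 38801.67; import VAT: EUR 31595.65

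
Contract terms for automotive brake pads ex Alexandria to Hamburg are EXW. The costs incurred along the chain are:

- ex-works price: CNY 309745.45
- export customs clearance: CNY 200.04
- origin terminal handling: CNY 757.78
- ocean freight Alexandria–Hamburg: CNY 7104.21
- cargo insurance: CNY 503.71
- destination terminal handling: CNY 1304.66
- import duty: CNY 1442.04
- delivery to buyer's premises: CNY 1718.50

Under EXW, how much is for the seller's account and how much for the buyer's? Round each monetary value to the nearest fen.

EXW: the seller makes goods available at their premises; the buyer bears all onward costs.
Seller's account: goods 309745.45 = 309745.45
Buyer's account: export clearance 200.04 + origin terminal 757.78 + freight 7104.21 + insurance 503.71 + destination terminal 1304.66 + duty 1442.04 + delivery 1718.50 = 13030.94

Seller: CNY 309745.45; buyer: CNY 13030.94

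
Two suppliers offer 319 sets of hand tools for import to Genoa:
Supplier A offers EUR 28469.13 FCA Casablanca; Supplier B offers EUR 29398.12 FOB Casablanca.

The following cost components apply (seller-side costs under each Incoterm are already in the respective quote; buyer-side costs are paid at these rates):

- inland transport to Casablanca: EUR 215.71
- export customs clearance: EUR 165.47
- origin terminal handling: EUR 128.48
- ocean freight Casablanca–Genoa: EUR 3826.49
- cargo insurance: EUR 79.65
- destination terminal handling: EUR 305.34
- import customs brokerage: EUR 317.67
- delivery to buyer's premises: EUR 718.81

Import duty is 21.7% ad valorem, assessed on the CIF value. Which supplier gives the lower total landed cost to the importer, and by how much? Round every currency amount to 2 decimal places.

Supplier A (FCA):
CIF value = FCA price + origin terminal + freight + insurance = 28469.13 + 128.48 + 3826.49 + 79.65 = 32503.75
Import duty = 32503.75 × 21.7% = 7053.31
Buyer bears (A): 128.48 + 3826.49 + 79.65 + 305.34 + 317.67 + 718.81 = 5376.44
Landed cost (A) = invoice 28469.13 + 5376.44 + duty 7053.31 = 40898.88
Supplier B (FOB):
CIF value = FOB price + freight + insurance = 29398.12 + 3826.49 + 79.65 = 33304.26
Import duty = 33304.26 × 21.7% = 7227.02
Buyer bears (B): 3826.49 + 79.65 + 305.34 + 317.67 + 718.81 = 5247.96
Landed cost (B) = invoice 29398.12 + 5247.96 + duty 7227.02 = 41873.10
Difference = |40898.88 − 41873.10| = 974.22

Supplier A is cheaper by EUR 974.22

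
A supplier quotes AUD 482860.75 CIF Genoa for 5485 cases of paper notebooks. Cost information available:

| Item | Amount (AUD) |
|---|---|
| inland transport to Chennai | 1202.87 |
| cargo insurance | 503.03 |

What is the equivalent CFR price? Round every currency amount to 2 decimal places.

Not relevant to the conversion: inland to port — on the seller under both CIF and CFR; already in the CIF price and stays in the CFR price.
From CIF to CFR, the seller no longer bears: insurance.
CFR price = 482860.75 − 503.03 = 482357.72

CFR price: AUD 482357.72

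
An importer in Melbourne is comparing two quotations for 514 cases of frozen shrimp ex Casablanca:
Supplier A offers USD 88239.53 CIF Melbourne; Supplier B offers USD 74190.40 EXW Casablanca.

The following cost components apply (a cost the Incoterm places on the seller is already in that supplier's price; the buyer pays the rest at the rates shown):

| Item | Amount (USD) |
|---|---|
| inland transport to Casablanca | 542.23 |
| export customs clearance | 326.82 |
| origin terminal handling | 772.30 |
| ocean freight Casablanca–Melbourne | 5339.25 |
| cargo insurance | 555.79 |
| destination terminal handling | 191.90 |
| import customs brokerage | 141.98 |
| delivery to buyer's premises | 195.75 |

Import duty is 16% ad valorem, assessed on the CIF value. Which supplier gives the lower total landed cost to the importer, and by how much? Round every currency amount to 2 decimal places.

Supplier B is cheaper by USD 7554.77

Supplier A (CIF):
The CIF price already equals the CIF value: 88239.53
Import duty = 88239.53 × 16% = 14118.32
Buyer bears (A): 191.90 + 141.98 + 195.75 = 529.63
Landed cost (A) = invoice 88239.53 + 529.63 + duty 14118.32 = 102887.48
Supplier B (EXW):
CIF value = EXW price + inland to port + export clearance + origin terminal + freight + insurance = 74190.40 + 542.23 + 326.82 + 772.30 + 5339.25 + 555.79 = 81726.79
Import duty = 81726.79 × 16% = 13076.29
Buyer bears (B): 542.23 + 326.82 + 772.30 + 5339.25 + 555.79 + 191.90 + 141.98 + 195.75 = 8066.02
Landed cost (B) = invoice 74190.40 + 8066.02 + duty 13076.29 = 95332.71
Difference = |102887.48 − 95332.71| = 7554.77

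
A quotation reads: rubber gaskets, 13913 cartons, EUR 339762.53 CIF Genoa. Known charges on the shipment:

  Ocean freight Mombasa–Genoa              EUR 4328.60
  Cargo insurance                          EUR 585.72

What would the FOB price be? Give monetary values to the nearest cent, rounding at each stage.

From CIF to FOB, the seller no longer bears: freight, insurance.
FOB price = 339762.53 − 4328.60 − 585.72 = 334848.21

FOB price: EUR 334848.21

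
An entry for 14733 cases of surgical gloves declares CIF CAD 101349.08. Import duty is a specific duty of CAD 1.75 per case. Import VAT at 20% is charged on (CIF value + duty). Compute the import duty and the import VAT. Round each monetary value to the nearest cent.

Import duty = 14733 × 1.75 = 25782.75
VAT base = CIF + duty = 101349.08 + 25782.75 = 127131.83
Import VAT = 127131.83 × 20% = 25426.37

Import duty: CAD 25782.75; import VAT: CAD 25426.37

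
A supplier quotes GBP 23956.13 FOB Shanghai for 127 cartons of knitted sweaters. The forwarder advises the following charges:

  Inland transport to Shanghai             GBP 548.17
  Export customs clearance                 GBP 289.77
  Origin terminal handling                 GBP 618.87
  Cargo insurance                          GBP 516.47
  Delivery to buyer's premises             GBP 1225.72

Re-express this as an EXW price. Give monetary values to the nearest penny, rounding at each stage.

Not relevant to the conversion: delivery, insurance — on the buyer under both terms; not part of either seller's price.
From FOB to EXW, the seller no longer bears: inland to port, export clearance, origin terminal.
EXW price = 23956.13 − 548.17 − 289.77 − 618.87 = 22499.32

EXW price: GBP 22499.32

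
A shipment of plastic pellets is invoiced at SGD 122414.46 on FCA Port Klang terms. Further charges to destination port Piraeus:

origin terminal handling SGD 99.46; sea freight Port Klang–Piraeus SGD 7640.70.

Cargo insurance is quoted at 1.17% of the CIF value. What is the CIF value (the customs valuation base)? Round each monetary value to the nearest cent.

Let C be the CIF value. C = FCA price + pre-shipment costs + freight + 1.17% × C
C − 1.17% × C = 122414.46 + 99.46 + 7640.70
0.9883 × C = 130154.62
C = 130154.62 / 0.9883 = 131695.46
Insurance premium = 1.17% × 131695.46 = 1540.84

CIF value: SGD 131695.46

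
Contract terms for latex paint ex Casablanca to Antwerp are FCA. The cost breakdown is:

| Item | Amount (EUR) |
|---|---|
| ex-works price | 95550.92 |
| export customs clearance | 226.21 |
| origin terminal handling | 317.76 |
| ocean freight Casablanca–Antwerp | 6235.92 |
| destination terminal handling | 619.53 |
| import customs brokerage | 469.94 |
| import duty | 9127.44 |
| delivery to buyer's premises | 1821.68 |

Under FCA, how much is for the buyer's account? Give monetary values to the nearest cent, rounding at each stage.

Buyer's account: EUR 18592.27

FCA: the seller delivers export-cleared goods to the carrier; the buyer bears costs from that point.
Seller's account: goods 95550.92 + export clearance 226.21 = 95777.13
Buyer's account: origin terminal 317.76 + freight 6235.92 + destination terminal 619.53 + brokerage 469.94 + duty 9127.44 + delivery 1821.68 = 18592.27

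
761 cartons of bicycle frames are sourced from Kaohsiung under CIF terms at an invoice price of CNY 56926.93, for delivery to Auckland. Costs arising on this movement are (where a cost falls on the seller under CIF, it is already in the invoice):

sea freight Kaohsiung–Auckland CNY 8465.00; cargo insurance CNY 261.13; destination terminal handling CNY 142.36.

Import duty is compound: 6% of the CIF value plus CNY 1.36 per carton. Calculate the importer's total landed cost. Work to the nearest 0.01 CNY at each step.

CIF: the seller pays costs through ocean freight and marine insurance to the destination port.
Already in the invoice (seller's account under CIF): freight, insurance — exclude.
The CIF price already equals the CIF value: 56926.93
Ad valorem component: 56926.93 × 6% = 3415.62
Specific component: 761 × 1.36 = 1034.96
Import duty = 3415.62 + 1034.96 = 4450.58
Buyer bears: destination terminal 142.36 + duty 4450.58 = 4592.94
Landed cost = invoice 56926.93 + 4592.94 = 61519.87

Total landed cost: CNY 61519.87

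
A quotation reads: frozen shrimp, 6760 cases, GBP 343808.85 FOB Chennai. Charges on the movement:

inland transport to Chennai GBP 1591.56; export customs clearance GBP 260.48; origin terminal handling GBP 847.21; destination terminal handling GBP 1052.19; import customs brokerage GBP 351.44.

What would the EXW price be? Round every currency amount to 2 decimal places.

Not relevant to the conversion: destination terminal, brokerage — on the buyer under both terms; not part of either seller's price.
From FOB to EXW, the seller no longer bears: inland to port, export clearance, origin terminal.
EXW price = 343808.85 − 1591.56 − 260.48 − 847.21 = 341109.60

EXW price: GBP 341109.60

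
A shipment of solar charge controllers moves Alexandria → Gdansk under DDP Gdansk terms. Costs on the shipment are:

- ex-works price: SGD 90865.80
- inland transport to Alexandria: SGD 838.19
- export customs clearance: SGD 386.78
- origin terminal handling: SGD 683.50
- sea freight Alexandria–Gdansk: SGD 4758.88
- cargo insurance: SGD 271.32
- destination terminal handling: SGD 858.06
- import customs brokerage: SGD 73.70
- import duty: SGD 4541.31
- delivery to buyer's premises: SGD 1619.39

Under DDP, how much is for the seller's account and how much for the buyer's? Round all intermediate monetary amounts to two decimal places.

Seller: SGD 104896.93; buyer: SGD 0.00

DDP: the seller bears all costs including import duty.
Seller's account: goods 90865.80 + inland to port 838.19 + export clearance 386.78 + origin terminal 683.50 + freight 4758.88 + insurance 271.32 + destination terminal 858.06 + brokerage 73.70 + duty 4541.31 + delivery 1619.39 = 104896.93
Buyer's account: 0.00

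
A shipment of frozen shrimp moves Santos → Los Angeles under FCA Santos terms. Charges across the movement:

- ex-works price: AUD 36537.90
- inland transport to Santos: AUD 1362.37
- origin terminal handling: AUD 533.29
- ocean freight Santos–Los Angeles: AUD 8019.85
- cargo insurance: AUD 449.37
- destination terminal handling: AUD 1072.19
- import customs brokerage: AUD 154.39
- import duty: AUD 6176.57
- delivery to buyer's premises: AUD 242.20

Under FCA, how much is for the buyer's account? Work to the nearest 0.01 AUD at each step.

Buyer's account: AUD 16647.86

FCA: the seller delivers export-cleared goods to the carrier; the buyer bears costs from that point.
Seller's account: goods 36537.90 + inland to port 1362.37 = 37900.27
Buyer's account: origin terminal 533.29 + freight 8019.85 + insurance 449.37 + destination terminal 1072.19 + brokerage 154.39 + duty 6176.57 + delivery 242.20 = 16647.86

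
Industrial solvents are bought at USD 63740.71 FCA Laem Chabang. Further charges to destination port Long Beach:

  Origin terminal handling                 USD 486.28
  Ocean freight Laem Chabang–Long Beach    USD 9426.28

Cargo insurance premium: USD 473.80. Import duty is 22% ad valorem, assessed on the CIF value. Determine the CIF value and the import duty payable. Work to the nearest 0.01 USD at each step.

CIF = FCA price + pre-shipment costs + freight + insurance
CIF = 63740.71 + 486.28 + 9426.28 + 473.80 = 74127.07
Import duty = 74127.07 × 22% = 16307.96

CIF value: USD 74127.07; import duty: USD 16307.96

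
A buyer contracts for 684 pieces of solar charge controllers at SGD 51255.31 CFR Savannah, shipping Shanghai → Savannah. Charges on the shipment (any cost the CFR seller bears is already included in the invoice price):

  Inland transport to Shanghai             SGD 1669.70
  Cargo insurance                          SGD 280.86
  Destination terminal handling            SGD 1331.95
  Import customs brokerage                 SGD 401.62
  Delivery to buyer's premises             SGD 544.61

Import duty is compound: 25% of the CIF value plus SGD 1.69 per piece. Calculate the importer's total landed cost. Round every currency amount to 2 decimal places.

CFR: the seller pays costs through ocean freight to the destination port, but not insurance.
Already in the invoice (seller's account under CFR): inland to port — exclude.
CIF value = CFR price + insurance = 51255.31 + 280.86 = 51536.17
Ad valorem component: 51536.17 × 25% = 12884.04
Specific component: 684 × 1.69 = 1155.96
Import duty = 12884.04 + 1155.96 = 14040.00
Buyer bears: insurance 280.86 + destination terminal 1331.95 + brokerage 401.62 + delivery 544.61 + duty 14040.00 = 16599.04
Landed cost = invoice 51255.31 + 16599.04 = 67854.35

Total landed cost: SGD 67854.35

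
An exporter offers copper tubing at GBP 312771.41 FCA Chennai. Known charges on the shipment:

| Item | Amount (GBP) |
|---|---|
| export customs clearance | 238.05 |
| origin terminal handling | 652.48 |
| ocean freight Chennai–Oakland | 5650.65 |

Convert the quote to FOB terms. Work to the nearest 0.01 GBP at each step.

Not relevant to the conversion: export clearance — on the seller under both FCA and FOB; already in the FCA price and stays in the FOB price. freight — on the buyer under both terms; not part of either seller's price.
From FCA to FOB, the seller additionally bears: origin terminal.
FOB price = 312771.41 + 652.48 = 313423.89

FOB price: GBP 313423.89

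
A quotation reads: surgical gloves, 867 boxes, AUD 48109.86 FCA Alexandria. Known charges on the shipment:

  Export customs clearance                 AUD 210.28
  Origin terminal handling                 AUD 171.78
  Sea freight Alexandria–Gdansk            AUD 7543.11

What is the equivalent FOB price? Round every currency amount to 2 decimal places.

FOB price: AUD 48281.64

Not relevant to the conversion: export clearance — on the seller under both FCA and FOB; already in the FCA price and stays in the FOB price. freight — on the buyer under both terms; not part of either seller's price.
From FCA to FOB, the seller additionally bears: origin terminal.
FOB price = 48109.86 + 171.78 = 48281.64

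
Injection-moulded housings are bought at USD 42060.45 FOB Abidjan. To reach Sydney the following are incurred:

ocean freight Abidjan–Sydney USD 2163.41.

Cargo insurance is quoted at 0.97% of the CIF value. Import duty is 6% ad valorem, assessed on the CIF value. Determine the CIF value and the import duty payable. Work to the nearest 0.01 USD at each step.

Let C be the CIF value. C = FOB price + freight + 0.97% × C
C − 0.97% × C = 42060.45 + 2163.41
0.9903 × C = 44223.86
C = 44223.86 / 0.9903 = 44657.03
Insurance premium = 0.97% × 44657.03 = 433.17
Import duty = 44657.03 × 6% = 2679.42

CIF value: USD 44657.03; import duty: USD 2679.42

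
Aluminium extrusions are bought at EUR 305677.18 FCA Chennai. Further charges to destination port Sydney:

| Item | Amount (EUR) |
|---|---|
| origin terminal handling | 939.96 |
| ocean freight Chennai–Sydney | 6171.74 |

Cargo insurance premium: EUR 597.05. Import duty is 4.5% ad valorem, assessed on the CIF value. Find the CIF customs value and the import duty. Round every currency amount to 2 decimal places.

CIF value: EUR 313385.93; import duty: EUR 14102.37

CIF = FCA price + pre-shipment costs + freight + insurance
CIF = 305677.18 + 939.96 + 6171.74 + 597.05 = 313385.93
Import duty = 313385.93 × 4.5% = 14102.37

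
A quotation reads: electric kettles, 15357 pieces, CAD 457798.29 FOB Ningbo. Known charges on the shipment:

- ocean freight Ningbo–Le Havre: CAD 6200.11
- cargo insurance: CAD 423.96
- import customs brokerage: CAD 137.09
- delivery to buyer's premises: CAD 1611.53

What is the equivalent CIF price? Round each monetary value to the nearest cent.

CIF price: CAD 464422.36

Not relevant to the conversion: brokerage, delivery — on the buyer under both terms; not part of either seller's price.
From FOB to CIF, the seller additionally bears: freight, insurance.
CIF price = 457798.29 + 6200.11 + 423.96 = 464422.36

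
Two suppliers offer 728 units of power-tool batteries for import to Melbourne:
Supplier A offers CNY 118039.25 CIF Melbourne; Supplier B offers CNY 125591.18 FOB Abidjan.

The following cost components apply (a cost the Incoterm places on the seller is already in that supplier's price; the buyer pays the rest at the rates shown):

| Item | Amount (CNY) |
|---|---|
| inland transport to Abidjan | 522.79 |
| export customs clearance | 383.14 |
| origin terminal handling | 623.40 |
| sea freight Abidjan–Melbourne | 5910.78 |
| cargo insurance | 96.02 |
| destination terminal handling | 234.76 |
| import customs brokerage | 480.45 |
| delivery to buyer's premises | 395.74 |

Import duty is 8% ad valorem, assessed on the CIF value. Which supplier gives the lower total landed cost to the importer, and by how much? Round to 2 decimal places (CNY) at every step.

Supplier A (CIF):
The CIF price already equals the CIF value: 118039.25
Import duty = 118039.25 × 8% = 9443.14
Buyer bears (A): 234.76 + 480.45 + 395.74 = 1110.95
Landed cost (A) = invoice 118039.25 + 1110.95 + duty 9443.14 = 128593.34
Supplier B (FOB):
CIF value = FOB price + freight + insurance = 125591.18 + 5910.78 + 96.02 = 131597.98
Import duty = 131597.98 × 8% = 10527.84
Buyer bears (B): 5910.78 + 96.02 + 234.76 + 480.45 + 395.74 = 7117.75
Landed cost (B) = invoice 125591.18 + 7117.75 + duty 10527.84 = 143236.77
Difference = |128593.34 − 143236.77| = 14643.43

Supplier A is cheaper by CNY 14643.43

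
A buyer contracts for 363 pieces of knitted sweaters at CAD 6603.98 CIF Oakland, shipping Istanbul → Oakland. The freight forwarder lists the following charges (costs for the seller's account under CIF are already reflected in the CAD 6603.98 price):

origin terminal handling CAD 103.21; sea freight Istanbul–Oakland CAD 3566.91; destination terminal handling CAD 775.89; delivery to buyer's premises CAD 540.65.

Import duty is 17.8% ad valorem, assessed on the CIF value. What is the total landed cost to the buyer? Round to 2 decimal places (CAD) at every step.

CIF: the seller pays costs through ocean freight and marine insurance to the destination port.
Already in the invoice (seller's account under CIF): origin terminal, freight — exclude.
The CIF price already equals the CIF value: 6603.98
Import duty = 6603.98 × 17.8% = 1175.51
Buyer bears: destination terminal 775.89 + delivery 540.65 + duty 1175.51 = 2492.05
Landed cost = invoice 6603.98 + 2492.05 = 9096.03

Total landed cost: CAD 9096.03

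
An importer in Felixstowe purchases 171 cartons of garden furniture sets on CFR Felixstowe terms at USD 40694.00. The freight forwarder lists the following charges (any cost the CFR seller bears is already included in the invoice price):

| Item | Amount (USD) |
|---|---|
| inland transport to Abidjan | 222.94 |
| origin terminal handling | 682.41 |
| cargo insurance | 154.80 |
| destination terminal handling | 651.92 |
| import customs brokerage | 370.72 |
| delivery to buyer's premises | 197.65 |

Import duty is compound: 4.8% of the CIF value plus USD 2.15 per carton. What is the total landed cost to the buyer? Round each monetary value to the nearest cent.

CFR: the seller pays costs through ocean freight to the destination port, but not insurance.
Already in the invoice (seller's account under CFR): inland to port, origin terminal — exclude.
CIF value = CFR price + insurance = 40694.00 + 154.80 = 40848.80
Ad valorem component: 40848.80 × 4.8% = 1960.74
Specific component: 171 × 2.15 = 367.65
Import duty = 1960.74 + 367.65 = 2328.39
Buyer bears: insurance 154.80 + destination terminal 651.92 + brokerage 370.72 + delivery 197.65 + duty 2328.39 = 3703.48
Landed cost = invoice 40694.00 + 3703.48 = 44397.48

Total landed cost: USD 44397.48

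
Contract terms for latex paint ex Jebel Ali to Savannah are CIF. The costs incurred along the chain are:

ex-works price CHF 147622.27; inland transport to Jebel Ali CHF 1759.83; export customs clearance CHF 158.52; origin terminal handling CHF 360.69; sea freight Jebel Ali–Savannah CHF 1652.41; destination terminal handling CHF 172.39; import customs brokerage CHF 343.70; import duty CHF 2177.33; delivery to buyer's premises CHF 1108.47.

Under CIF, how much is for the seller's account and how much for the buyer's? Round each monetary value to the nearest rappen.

Seller: CHF 151553.72; buyer: CHF 3801.89

CIF: the seller pays costs through ocean freight and marine insurance to the destination port.
Seller's account: goods 147622.27 + inland to port 1759.83 + export clearance 158.52 + origin terminal 360.69 + freight 1652.41 = 151553.72
Buyer's account: destination terminal 172.39 + brokerage 343.70 + duty 2177.33 + delivery 1108.47 = 3801.89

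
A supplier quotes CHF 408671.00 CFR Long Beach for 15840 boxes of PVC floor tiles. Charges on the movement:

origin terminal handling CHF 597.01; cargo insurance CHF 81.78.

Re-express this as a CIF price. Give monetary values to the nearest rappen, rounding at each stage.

CIF price: CHF 408752.78

Not relevant to the conversion: origin terminal — on the seller under both CFR and CIF; already in the CFR price and stays in the CIF price.
From CFR to CIF, the seller additionally bears: insurance.
CIF price = 408671.00 + 81.78 = 408752.78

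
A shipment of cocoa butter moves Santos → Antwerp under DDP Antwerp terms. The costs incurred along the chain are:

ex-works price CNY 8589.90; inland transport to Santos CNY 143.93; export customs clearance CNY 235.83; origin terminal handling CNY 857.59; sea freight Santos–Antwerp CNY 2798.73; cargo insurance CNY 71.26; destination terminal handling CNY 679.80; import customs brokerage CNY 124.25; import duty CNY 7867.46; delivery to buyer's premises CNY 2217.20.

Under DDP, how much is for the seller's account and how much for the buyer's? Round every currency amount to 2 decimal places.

DDP: the seller bears all costs including import duty.
Seller's account: goods 8589.90 + inland to port 143.93 + export clearance 235.83 + origin terminal 857.59 + freight 2798.73 + insurance 71.26 + destination terminal 679.80 + brokerage 124.25 + duty 7867.46 + delivery 2217.20 = 23585.95
Buyer's account: 0.00

Seller: CNY 23585.95; buyer: CNY 0.00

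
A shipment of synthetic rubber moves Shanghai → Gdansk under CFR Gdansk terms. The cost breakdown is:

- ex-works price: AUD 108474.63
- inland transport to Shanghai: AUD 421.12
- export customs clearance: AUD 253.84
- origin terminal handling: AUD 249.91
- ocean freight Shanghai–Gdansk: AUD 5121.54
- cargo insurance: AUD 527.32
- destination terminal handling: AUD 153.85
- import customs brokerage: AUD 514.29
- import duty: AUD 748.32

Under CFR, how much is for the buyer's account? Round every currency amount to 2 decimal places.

CFR: the seller pays costs through ocean freight to the destination port, but not insurance.
Seller's account: goods 108474.63 + inland to port 421.12 + export clearance 253.84 + origin terminal 249.91 + freight 5121.54 = 114521.04
Buyer's account: insurance 527.32 + destination terminal 153.85 + brokerage 514.29 + duty 748.32 = 1943.78

Buyer's account: AUD 1943.78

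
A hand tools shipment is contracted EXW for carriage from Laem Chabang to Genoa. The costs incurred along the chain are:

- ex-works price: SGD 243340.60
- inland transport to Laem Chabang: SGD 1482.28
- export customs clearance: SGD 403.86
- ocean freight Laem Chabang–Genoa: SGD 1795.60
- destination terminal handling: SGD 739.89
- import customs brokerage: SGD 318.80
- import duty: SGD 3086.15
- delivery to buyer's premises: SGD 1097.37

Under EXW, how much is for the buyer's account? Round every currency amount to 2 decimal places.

EXW: the seller makes goods available at their premises; the buyer bears all onward costs.
Seller's account: goods 243340.60 = 243340.60
Buyer's account: inland to port 1482.28 + export clearance 403.86 + freight 1795.60 + destination terminal 739.89 + brokerage 318.80 + duty 3086.15 + delivery 1097.37 = 8923.95

Buyer's account: SGD 8923.95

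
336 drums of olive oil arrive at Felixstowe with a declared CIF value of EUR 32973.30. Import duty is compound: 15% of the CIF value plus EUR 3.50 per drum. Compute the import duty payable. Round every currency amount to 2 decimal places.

Import duty: EUR 6122.00

Ad valorem component: 32973.30 × 15% = 4946.00
Specific component: 336 × 3.50 = 1176.00
Import duty = 4946.00 + 1176.00 = 6122.00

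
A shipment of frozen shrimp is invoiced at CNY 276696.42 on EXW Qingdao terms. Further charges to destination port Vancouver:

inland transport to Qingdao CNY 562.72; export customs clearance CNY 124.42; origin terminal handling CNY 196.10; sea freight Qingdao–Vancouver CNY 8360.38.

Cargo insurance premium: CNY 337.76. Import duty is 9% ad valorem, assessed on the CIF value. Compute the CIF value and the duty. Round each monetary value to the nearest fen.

CIF = EXW price + pre-shipment costs + freight + insurance
CIF = 276696.42 + 562.72 + 124.42 + 196.10 + 8360.38 + 337.76 = 286277.80
Import duty = 286277.80 × 9% = 25765.00

CIF value: CNY 286277.80; import duty: CNY 25765.00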